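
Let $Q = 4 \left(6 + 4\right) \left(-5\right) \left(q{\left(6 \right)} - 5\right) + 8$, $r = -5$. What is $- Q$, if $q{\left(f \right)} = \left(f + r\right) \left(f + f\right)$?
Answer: $1392$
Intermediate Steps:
$q{\left(f \right)} = 2 f \left(-5 + f\right)$ ($q{\left(f \right)} = \left(f - 5\right) \left(f + f\right) = \left(-5 + f\right) 2 f = 2 f \left(-5 + f\right)$)
$Q = -1392$ ($Q = 4 \left(6 + 4\right) \left(-5\right) \left(2 \cdot 6 \left(-5 + 6\right) - 5\right) + 8 = 4 \cdot 10 \left(-5\right) \left(2 \cdot 6 \cdot 1 - 5\right) + 8 = 4 \left(- 50 \left(12 - 5\right)\right) + 8 = 4 \left(\left(-50\right) 7\right) + 8 = 4 \left(-350\right) + 8 = -1400 + 8 = -1392$)
$- Q = \left(-1\right) \left(-1392\right) = 1392$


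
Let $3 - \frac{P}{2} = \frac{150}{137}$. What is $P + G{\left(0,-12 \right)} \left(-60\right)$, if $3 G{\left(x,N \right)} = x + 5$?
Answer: $- \frac{13178}{137} \approx -96.19$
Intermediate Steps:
$P = \frac{522}{137}$ ($P = 6 - 2 \cdot \frac{150}{137} = 6 - 2 \cdot 150 \cdot \frac{1}{137} = 6 - \frac{300}{137} = \frac{522}{137} \approx 3.8102$)
$G{\left(x,N \right)} = \frac{5}{3} + \frac{x}{3}$ ($G{\left(x,N \right)} = \frac{x + 5}{3} = \frac{5 + x}{3} = \frac{5}{3} + \frac{x}{3}$)
$P + G{\left(0,-12 \right)} \left(-60\right) = \frac{522}{137} + \left(\frac{5}{3} + \frac{1}{3} \cdot 0\right) \left(-60\right) = \frac{522}{137} + \left(\frac{5}{3} + 0\right) \left(-60\right) = \frac{522}{137} + \frac{5}{3} \left(-60\right) = \frac{522}{137} - 100 = - \frac{13178}{137}$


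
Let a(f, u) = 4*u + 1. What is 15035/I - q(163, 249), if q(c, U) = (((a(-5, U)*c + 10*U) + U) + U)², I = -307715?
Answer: -1685657785081550/61543 ≈ -2.7390e+10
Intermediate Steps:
a(f, u) = 1 + 4*u
q(c, U) = (12*U + c*(1 + 4*U))² (q(c, U) = ((((1 + 4*U)*c + 10*U) + U) + U)² = (((c*(1 + 4*U) + 10*U) + U) + U)² = (((10*U + c*(1 + 4*U)) + U) + U)² = ((11*U + c*(1 + 4*U)) + U)² = (12*U + c*(1 + 4*U))²)
15035/I - q(163, 249) = 15035/(-307715) - (12*249 + 163*(1 + 4*249))² = 15035*(-1/307715) - (2988 + 163*(1 + 996))² = -3007/61543 - (2988 + 163*997)² = -3007/61543 - (2988 + 162511)² = -3007/61543 - 1*165499² = -3007/61543 - 1*27389919001 = -3007/61543 - 27389919001 = -1685657785081550/61543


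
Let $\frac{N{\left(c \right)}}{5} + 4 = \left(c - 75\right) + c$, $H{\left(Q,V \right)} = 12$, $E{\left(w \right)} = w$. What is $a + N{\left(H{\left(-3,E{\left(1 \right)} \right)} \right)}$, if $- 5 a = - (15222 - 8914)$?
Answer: $\frac{4933}{5} \approx 986.6$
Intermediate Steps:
$N{\left(c \right)} = -395 + 10 c$ ($N{\left(c \right)} = -20 + 5 \left(\left(c - 75\right) + c\right) = -20 + 5 \left(\left(-75 + c\right) + c\right) = -20 + 5 \left(-75 + 2 c\right) = -20 + \left(-375 + 10 c\right) = -395 + 10 c$)
$a = \frac{6308}{5}$ ($a = - \frac{\left(-1\right) \left(15222 - 8914\right)}{5} = - \frac{\left(-1\right) 6308}{5} = \left(- \frac{1}{5}\right) \left(-6308\right) = \frac{6308}{5} \approx 1261.6$)
$a + N{\left(H{\left(-3,E{\left(1 \right)} \right)} \right)} = \frac{6308}{5} + \left(-395 + 10 \cdot 12\right) = \frac{6308}{5} + \left(-395 + 120\right) = \frac{6308}{5} - 275 = \frac{4933}{5}$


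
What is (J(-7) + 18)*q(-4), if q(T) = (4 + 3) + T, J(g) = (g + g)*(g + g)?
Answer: 642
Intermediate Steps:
J(g) = 4*g**2 (J(g) = (2*g)*(2*g) = 4*g**2)
q(T) = 7 + T
(J(-7) + 18)*q(-4) = (4*(-7)**2 + 18)*(7 - 4) = (4*49 + 18)*3 = (196 + 18)*3 = 214*3 = 642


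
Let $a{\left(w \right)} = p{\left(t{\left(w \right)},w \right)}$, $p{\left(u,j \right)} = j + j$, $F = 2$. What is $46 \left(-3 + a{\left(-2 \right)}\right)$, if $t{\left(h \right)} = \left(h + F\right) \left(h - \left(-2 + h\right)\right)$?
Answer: $-322$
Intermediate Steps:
$t{\left(h \right)} = 4 + 2 h$ ($t{\left(h \right)} = \left(h + 2\right) \left(h - \left(-2 + h\right)\right) = \left(2 + h\right) 2 = 4 + 2 h$)
$p{\left(u,j \right)} = 2 j$
$a{\left(w \right)} = 2 w$
$46 \left(-3 + a{\left(-2 \right)}\right) = 46 \left(-3 + 2 \left(-2\right)\right) = 46 \left(-3 - 4\right) = 46 \left(-7\right) = -322$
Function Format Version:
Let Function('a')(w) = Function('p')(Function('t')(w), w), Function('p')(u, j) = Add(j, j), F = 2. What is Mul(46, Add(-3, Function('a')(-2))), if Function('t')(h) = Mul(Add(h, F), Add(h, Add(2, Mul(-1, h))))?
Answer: -322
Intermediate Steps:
Function('t')(h) = Add(4, Mul(2, h)) (Function('t')(h) = Mul(Add(h, 2), Add(h, Add(2, Mul(-1, h)))) = Mul(Add(2, h), 2) = Add(4, Mul(2, h)))
Function('p')(u, j) = Mul(2, j)
Function('a')(w) = Mul(2, w)
Mul(46, Add(-3, Function('a')(-2))) = Mul(46, Add(-3, Mul(2, -2))) = Mul(46, Add(-3, -4)) = Mul(46, -7) = -322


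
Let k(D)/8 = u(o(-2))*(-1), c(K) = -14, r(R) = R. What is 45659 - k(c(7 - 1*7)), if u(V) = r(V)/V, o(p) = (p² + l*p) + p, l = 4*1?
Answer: 45667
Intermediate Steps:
l = 4
o(p) = p² + 5*p (o(p) = (p² + 4*p) + p = p² + 5*p)
u(V) = 1 (u(V) = V/V = 1)
k(D) = -8 (k(D) = 8*(1*(-1)) = 8*(-1) = -8)
45659 - k(c(7 - 1*7)) = 45659 - 1*(-8) = 45659 + 8 = 45667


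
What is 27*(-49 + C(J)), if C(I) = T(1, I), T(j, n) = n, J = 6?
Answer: -1161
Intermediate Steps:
C(I) = I
27*(-49 + C(J)) = 27*(-49 + 6) = 27*(-43) = -1161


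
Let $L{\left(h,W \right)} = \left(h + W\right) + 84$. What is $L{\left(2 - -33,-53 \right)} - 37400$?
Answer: $-37334$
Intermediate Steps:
$L{\left(h,W \right)} = 84 + W + h$ ($L{\left(h,W \right)} = \left(W + h\right) + 84 = 84 + W + h$)
$L{\left(2 - -33,-53 \right)} - 37400 = \left(84 - 53 + \left(2 - -33\right)\right) - 37400 = \left(84 - 53 + \left(2 + 33\right)\right) - 37400 = \left(84 - 53 + 35\right) - 37400 = 66 - 37400 = -37334$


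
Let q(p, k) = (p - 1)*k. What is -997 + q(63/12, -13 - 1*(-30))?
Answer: -3699/4 ≈ -924.75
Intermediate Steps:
q(p, k) = k*(-1 + p) (q(p, k) = (-1 + p)*k = k*(-1 + p))
-997 + q(63/12, -13 - 1*(-30)) = -997 + (-13 - 1*(-30))*(-1 + 63/12) = -997 + (-13 + 30)*(-1 + 63*(1/12)) = -997 + 17*(-1 + 21/4) = -997 + 17*(17/4) = -997 + 289/4 = -3699/4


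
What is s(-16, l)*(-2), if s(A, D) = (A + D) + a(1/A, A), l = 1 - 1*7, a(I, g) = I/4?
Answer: 1409/32 ≈ 44.031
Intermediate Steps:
a(I, g) = I/4 (a(I, g) = I*(¼) = I/4)
l = -6 (l = 1 - 7 = -6)
s(A, D) = A + D + 1/(4*A) (s(A, D) = (A + D) + 1/(4*A) = A + D + 1/(4*A))
s(-16, l)*(-2) = (-16 - 6 + (¼)/(-16))*(-2) = (-16 - 6 + (¼)*(-1/16))*(-2) = (-16 - 6 - 1/64)*(-2) = -1409/64*(-2) = 1409/32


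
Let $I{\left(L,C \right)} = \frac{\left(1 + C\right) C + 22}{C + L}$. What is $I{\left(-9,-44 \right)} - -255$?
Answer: $\frac{11601}{53} \approx 218.89$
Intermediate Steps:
$I{\left(L,C \right)} = \frac{22 + C \left(1 + C\right)}{C + L}$ ($I{\left(L,C \right)} = \frac{C \left(1 + C\right) + 22}{C + L} = \frac{22 + C \left(1 + C\right)}{C + L}$)
$I{\left(-9,-44 \right)} - -255 = \frac{22 - 44 + \left(-44\right)^{2}}{-44 - 9} - -255 = \frac{22 - 44 + 1936}{-53} + \left(-406 + 661\right) = \left(- \frac{1}{53}\right) 1914 + 255 = - \frac{1914}{53} + 255 = \frac{11601}{53}$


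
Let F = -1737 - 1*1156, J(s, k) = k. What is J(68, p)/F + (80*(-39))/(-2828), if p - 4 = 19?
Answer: 2240279/2045351 ≈ 1.0953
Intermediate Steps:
p = 23 (p = 4 + 19 = 23)
F = -2893 (F = -1737 - 1156 = -2893)
J(68, p)/F + (80*(-39))/(-2828) = 23/(-2893) + (80*(-39))/(-2828) = 23*(-1/2893) - 3120*(-1/2828) = -23/2893 + 780/707 = 2240279/2045351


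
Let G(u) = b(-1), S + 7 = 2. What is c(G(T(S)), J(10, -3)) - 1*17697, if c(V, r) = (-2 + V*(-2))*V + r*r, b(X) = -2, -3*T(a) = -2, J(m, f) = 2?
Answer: -17697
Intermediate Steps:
S = -5 (S = -7 + 2 = -5)
T(a) = 2/3 (T(a) = -1/3*(-2) = 2/3)
G(u) = -2
c(V, r) = r**2 + V*(-2 - 2*V) (c(V, r) = (-2 - 2*V)*V + r**2 = V*(-2 - 2*V) + r**2 = r**2 + V*(-2 - 2*V))
c(G(T(S)), J(10, -3)) - 1*17697 = (2**2 - 2*(-2) - 2*(-2)**2) - 1*17697 = (4 + 4 - 2*4) - 17697 = (4 + 4 - 8) - 17697 = 0 - 17697 = -17697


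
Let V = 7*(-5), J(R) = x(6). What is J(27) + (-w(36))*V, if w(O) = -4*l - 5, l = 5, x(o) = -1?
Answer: -876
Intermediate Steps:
J(R) = -1
w(O) = -25 (w(O) = -4*5 - 5 = -20 - 5 = -25)
V = -35
J(27) + (-w(36))*V = -1 - 1*(-25)*(-35) = -1 + 25*(-35) = -1 - 875 = -876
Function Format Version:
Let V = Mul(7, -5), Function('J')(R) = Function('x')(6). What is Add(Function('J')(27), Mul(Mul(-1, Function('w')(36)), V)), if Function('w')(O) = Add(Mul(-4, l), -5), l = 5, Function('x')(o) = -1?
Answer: -876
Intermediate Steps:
Function('J')(R) = -1
Function('w')(O) = -25 (Function('w')(O) = Add(Mul(-4, 5), -5) = Add(-20, -5) = -25)
V = -35
Add(Function('J')(27), Mul(Mul(-1, Function('w')(36)), V)) = Add(-1, Mul(Mul(-1, -25), -35)) = Add(-1, Mul(25, -35)) = Add(-1, -875) = -876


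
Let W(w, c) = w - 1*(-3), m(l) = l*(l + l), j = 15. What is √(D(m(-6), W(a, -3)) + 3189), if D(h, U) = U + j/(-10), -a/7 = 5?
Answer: √12622/2 ≈ 56.174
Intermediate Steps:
a = -35 (a = -7*5 = -35)
m(l) = 2*l² (m(l) = l*(2*l) = 2*l²)
W(w, c) = 3 + w (W(w, c) = w + 3 = 3 + w)
D(h, U) = -3/2 + U (D(h, U) = U + 15/(-10) = U + 15*(-⅒) = U - 3/2 = -3/2 + U)
√(D(m(-6), W(a, -3)) + 3189) = √((-3/2 + (3 - 35)) + 3189) = √((-3/2 - 32) + 3189) = √(-67/2 + 3189) = √(6311/2) = √12622/2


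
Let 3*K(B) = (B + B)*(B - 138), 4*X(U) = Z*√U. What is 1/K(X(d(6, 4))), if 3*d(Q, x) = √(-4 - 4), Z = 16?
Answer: -128547/1632033736 - 9*I*√2/204004217 + 8869743*2^(¼)*√3*I^(3/2)/6528134944 + 621*I*2^(¾)*√3*I^(3/2)/816016868 ≈ -0.0020592 + 0.0019773*I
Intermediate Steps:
d(Q, x) = 2*I*√2/3 (d(Q, x) = √(-4 - 4)/3 = √(-8)/3 = (2*I*√2)/3 = 2*I*√2/3)
X(U) = 4*√U (X(U) = (16*√U)/4 = 4*√U)
K(B) = 2*B*(-138 + B)/3 (K(B) = ((B + B)*(B - 138))/3 = ((2*B)*(-138 + B))/3 = (2*B*(-138 + B))/3 = 2*B*(-138 + B)/3)
1/K(X(d(6, 4))) = 1/(2*(4*√(2*I*√2/3))*(-138 + 4*√(2*I*√2/3))/3) = 1/(2*(4*(2^(¾)*√3*√I/3))*(-138 + 4*(2^(¾)*√3*√I/3))/3) = 1/(2*(4*2^(¾)*√3*√I/3)*(-138 + 4*2^(¾)*√3*√I/3)/3) = 1/(8*2^(¾)*√3*√I*(-138 + 4*2^(¾)*√3*√I/3)/9) = -3*2^(¼)*√3*I^(3/2)/(16*(-138 + 4*2^(¾)*√3*√I/3))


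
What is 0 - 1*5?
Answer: -5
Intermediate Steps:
0 - 1*5 = 0 - 5 = -5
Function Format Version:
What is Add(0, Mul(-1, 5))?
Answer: -5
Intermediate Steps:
Add(0, Mul(-1, 5)) = Add(0, -5) = -5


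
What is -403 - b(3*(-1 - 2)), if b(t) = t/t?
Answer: -404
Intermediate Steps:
b(t) = 1
-403 - b(3*(-1 - 2)) = -403 - 1*1 = -403 - 1 = -404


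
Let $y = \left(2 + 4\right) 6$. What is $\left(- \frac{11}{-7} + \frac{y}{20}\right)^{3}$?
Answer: $\frac{1643032}{42875} \approx 38.321$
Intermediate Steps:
$y = 36$ ($y = 6 \cdot 6 = 36$)
$\left(- \frac{11}{-7} + \frac{y}{20}\right)^{3} = \left(- \frac{11}{-7} + \frac{36}{20}\right)^{3} = \left(\left(-11\right) \left(- \frac{1}{7}\right) + 36 \cdot \frac{1}{20}\right)^{3} = \left(\frac{11}{7} + \frac{9}{5}\right)^{3} = \left(\frac{118}{35}\right)^{3} = \frac{1643032}{42875}$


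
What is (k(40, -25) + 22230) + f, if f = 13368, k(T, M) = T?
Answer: 35638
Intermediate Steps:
(k(40, -25) + 22230) + f = (40 + 22230) + 13368 = 22270 + 13368 = 35638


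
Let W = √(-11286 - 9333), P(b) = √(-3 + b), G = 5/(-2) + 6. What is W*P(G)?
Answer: 3*I*√4582/2 ≈ 101.54*I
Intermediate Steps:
G = 7/2 (G = 5*(-½) + 6 = -5/2 + 6 = 7/2 ≈ 3.5000)
W = 3*I*√2291 (W = √(-20619) = 3*I*√2291 ≈ 143.59*I)
W*P(G) = (3*I*√2291)*√(-3 + 7/2) = (3*I*√2291)*√(½) = (3*I*√2291)*(√2/2) = 3*I*√4582/2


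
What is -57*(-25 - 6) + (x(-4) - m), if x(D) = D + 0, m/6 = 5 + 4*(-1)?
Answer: 1757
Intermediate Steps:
m = 6 (m = 6*(5 + 4*(-1)) = 6*(5 - 4) = 6*1 = 6)
x(D) = D
-57*(-25 - 6) + (x(-4) - m) = -57*(-25 - 6) + (-4 - 1*6) = -57*(-31) + (-4 - 6) = 1767 - 10 = 1757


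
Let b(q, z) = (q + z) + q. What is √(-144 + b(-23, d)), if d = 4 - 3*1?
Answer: 3*I*√21 ≈ 13.748*I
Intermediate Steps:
d = 1 (d = 4 - 3 = 1)
b(q, z) = z + 2*q
√(-144 + b(-23, d)) = √(-144 + (1 + 2*(-23))) = √(-144 + (1 - 46)) = √(-144 - 45) = √(-189) = 3*I*√21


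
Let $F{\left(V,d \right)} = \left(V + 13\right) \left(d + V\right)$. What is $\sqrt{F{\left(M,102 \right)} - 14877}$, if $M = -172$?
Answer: $i \sqrt{3747} \approx 61.213 i$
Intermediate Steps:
$F{\left(V,d \right)} = \left(13 + V\right) \left(V + d\right)$
$\sqrt{F{\left(M,102 \right)} - 14877} = \sqrt{\left(\left(-172\right)^{2} + 13 \left(-172\right) + 13 \cdot 102 - 17544\right) - 14877} = \sqrt{\left(29584 - 2236 + 1326 - 17544\right) - 14877} = \sqrt{11130 - 14877} = \sqrt{-3747} = i \sqrt{3747}$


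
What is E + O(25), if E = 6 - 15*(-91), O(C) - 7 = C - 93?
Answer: 1310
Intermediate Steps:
O(C) = -86 + C (O(C) = 7 + (C - 93) = 7 + (-93 + C) = -86 + C)
E = 1371 (E = 6 + 1365 = 1371)
E + O(25) = 1371 + (-86 + 25) = 1371 - 61 = 1310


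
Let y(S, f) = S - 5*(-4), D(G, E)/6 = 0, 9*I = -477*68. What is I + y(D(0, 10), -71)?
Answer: -3584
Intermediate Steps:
I = -3604 (I = (-477*68)/9 = (⅑)*(-32436) = -3604)
D(G, E) = 0 (D(G, E) = 6*0 = 0)
y(S, f) = 20 + S (y(S, f) = S + 20 = 20 + S)
I + y(D(0, 10), -71) = -3604 + (20 + 0) = -3604 + 20 = -3584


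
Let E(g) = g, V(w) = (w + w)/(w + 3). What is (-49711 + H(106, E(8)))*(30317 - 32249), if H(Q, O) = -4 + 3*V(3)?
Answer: 96043584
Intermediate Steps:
V(w) = 2*w/(3 + w) (V(w) = (2*w)/(3 + w) = 2*w/(3 + w))
H(Q, O) = -1 (H(Q, O) = -4 + 3*(2*3/(3 + 3)) = -4 + 3*(2*3/6) = -4 + 3*(2*3*(⅙)) = -4 + 3*1 = -4 + 3 = -1)
(-49711 + H(106, E(8)))*(30317 - 32249) = (-49711 - 1)*(30317 - 32249) = -49712*(-1932) = 96043584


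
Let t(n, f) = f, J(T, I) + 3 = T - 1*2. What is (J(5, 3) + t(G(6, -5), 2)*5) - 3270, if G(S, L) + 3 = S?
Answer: -3260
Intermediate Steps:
J(T, I) = -5 + T (J(T, I) = -3 + (T - 1*2) = -3 + (T - 2) = -3 + (-2 + T) = -5 + T)
G(S, L) = -3 + S
(J(5, 3) + t(G(6, -5), 2)*5) - 3270 = ((-5 + 5) + 2*5) - 3270 = (0 + 10) - 3270 = 10 - 3270 = -3260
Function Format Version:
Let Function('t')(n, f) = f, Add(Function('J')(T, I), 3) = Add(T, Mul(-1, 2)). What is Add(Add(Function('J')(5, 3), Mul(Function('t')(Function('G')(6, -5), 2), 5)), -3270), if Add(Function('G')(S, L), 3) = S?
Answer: -3260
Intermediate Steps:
Function('J')(T, I) = Add(-5, T) (Function('J')(T, I) = Add(-3, Add(T, Mul(-1, 2))) = Add(-3, Add(T, -2)) = Add(-3, Add(-2, T)) = Add(-5, T))
Function('G')(S, L) = Add(-3, S)
Add(Add(Function('J')(5, 3), Mul(Function('t')(Function('G')(6, -5), 2), 5)), -3270) = Add(Add(Add(-5, 5), Mul(2, 5)), -3270) = Add(Add(0, 10), -3270) = Add(10, -3270) = -3260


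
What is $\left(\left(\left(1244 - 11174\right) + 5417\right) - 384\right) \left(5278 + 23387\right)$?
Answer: $-140372505$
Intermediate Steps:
$\left(\left(\left(1244 - 11174\right) + 5417\right) - 384\right) \left(5278 + 23387\right) = \left(\left(-9930 + 5417\right) - 384\right) 28665 = \left(-4513 - 384\right) 28665 = \left(-4897\right) 28665 = -140372505$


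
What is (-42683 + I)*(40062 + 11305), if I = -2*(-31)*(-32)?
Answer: -2294409789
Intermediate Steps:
I = -1984 (I = 62*(-32) = -1984)
(-42683 + I)*(40062 + 11305) = (-42683 - 1984)*(40062 + 11305) = -44667*51367 = -2294409789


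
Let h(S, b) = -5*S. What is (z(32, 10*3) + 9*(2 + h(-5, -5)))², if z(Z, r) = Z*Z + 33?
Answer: 1690000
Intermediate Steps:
z(Z, r) = 33 + Z² (z(Z, r) = Z² + 33 = 33 + Z²)
(z(32, 10*3) + 9*(2 + h(-5, -5)))² = ((33 + 32²) + 9*(2 - 5*(-5)))² = ((33 + 1024) + 9*(2 + 25))² = (1057 + 9*27)² = (1057 + 243)² = 1300² = 1690000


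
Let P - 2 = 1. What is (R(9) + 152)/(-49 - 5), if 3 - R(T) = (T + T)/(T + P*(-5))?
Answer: -79/27 ≈ -2.9259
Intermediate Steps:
P = 3 (P = 2 + 1 = 3)
R(T) = 3 - 2*T/(-15 + T) (R(T) = 3 - (T + T)/(T + 3*(-5)) = 3 - 2*T/(T - 15) = 3 - 2*T/(-15 + T))
(R(9) + 152)/(-49 - 5) = ((-45 + 9)/(-15 + 9) + 152)/(-49 - 5) = (-36/(-6) + 152)/(-54) = (-⅙*(-36) + 152)*(-1/54) = (6 + 152)*(-1/54) = 158*(-1/54) = -79/27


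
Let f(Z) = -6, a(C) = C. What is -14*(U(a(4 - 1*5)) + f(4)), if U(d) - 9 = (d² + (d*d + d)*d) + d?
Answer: -42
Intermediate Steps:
U(d) = 9 + d + d² + d*(d + d²) (U(d) = 9 + ((d² + (d*d + d)*d) + d) = 9 + ((d² + (d² + d)*d) + d) = 9 + ((d² + (d + d²)*d) + d) = 9 + ((d² + d*(d + d²)) + d) = 9 + (d + d² + d*(d + d²)) = 9 + d + d² + d*(d + d²))
-14*(U(a(4 - 1*5)) + f(4)) = -14*((9 + (4 - 1*5) + (4 - 1*5)³ + 2*(4 - 1*5)²) - 6) = -14*((9 + (4 - 5) + (4 - 5)³ + 2*(4 - 5)²) - 6) = -14*((9 - 1 + (-1)³ + 2*(-1)²) - 6) = -14*((9 - 1 - 1 + 2*1) - 6) = -14*((9 - 1 - 1 + 2) - 6) = -14*(9 - 6) = -14*3 = -42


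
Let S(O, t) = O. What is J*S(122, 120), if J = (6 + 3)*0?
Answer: 0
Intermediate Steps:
J = 0 (J = 9*0 = 0)
J*S(122, 120) = 0*122 = 0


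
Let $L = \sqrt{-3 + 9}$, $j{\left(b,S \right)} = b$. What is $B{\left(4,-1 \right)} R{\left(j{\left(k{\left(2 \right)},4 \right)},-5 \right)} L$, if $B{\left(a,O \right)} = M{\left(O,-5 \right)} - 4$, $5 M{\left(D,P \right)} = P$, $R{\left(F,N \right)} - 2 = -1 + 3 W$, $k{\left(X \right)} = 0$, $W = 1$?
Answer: $- 20 \sqrt{6} \approx -48.99$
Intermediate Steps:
$R{\left(F,N \right)} = 4$ ($R{\left(F,N \right)} = 2 + \left(-1 + 3 \cdot 1\right) = 2 + \left(-1 + 3\right) = 2 + 2 = 4$)
$M{\left(D,P \right)} = \frac{P}{5}$
$L = \sqrt{6} \approx 2.4495$
$B{\left(a,O \right)} = -5$ ($B{\left(a,O \right)} = \frac{1}{5} \left(-5\right) - 4 = -1 - 4 = -5$)
$B{\left(4,-1 \right)} R{\left(j{\left(k{\left(2 \right)},4 \right)},-5 \right)} L = \left(-5\right) 4 \sqrt{6} = - 20 \sqrt{6}$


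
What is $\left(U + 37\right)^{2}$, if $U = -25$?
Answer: $144$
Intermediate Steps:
$\left(U + 37\right)^{2} = \left(-25 + 37\right)^{2} = 12^{2} = 144$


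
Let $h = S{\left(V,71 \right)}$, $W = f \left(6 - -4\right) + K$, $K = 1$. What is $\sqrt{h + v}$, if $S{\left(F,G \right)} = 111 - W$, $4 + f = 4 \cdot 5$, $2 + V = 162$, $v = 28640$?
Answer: $\sqrt{28590} \approx 169.09$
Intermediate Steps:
$V = 160$ ($V = -2 + 162 = 160$)
$f = 16$ ($f = -4 + 4 \cdot 5 = -4 + 20 = 16$)
$W = 161$ ($W = 16 \left(6 - -4\right) + 1 = 16 \left(6 + 4\right) + 1 = 16 \cdot 10 + 1 = 160 + 1 = 161$)
$S{\left(F,G \right)} = -50$ ($S{\left(F,G \right)} = 111 - 161 = -50$)
$h = -50$
$\sqrt{h + v} = \sqrt{-50 + 28640} = \sqrt{28590}$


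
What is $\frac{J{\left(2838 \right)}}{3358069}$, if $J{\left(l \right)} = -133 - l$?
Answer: $- \frac{2971}{3358069} \approx -0.00088474$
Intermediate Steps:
$\frac{J{\left(2838 \right)}}{3358069} = \frac{-133 - 2838}{3358069} = \left(-133 - 2838\right) \frac{1}{3358069} = \left(-2971\right) \frac{1}{3358069} = - \frac{2971}{3358069}$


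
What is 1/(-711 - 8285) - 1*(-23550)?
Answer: 211855799/8996 ≈ 23550.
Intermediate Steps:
1/(-711 - 8285) - 1*(-23550) = 1/(-8996) + 23550 = -1/8996 + 23550 = 211855799/8996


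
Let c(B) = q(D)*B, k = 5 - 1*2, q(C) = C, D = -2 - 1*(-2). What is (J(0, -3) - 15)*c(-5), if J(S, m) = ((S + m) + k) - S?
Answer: 0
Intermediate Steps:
D = 0 (D = -2 + 2 = 0)
k = 3 (k = 5 - 2 = 3)
c(B) = 0 (c(B) = 0*B = 0)
J(S, m) = 3 + m (J(S, m) = ((S + m) + 3) - S = (3 + S + m) - S = 3 + m)
(J(0, -3) - 15)*c(-5) = ((3 - 3) - 15)*0 = (0 - 15)*0 = -15*0 = 0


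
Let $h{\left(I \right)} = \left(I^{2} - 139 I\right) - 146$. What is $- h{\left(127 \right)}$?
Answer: $1670$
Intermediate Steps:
$h{\left(I \right)} = -146 + I^{2} - 139 I$
$- h{\left(127 \right)} = - (-146 + 127^{2} - 17653) = - (-146 + 16129 - 17653) = \left(-1\right) \left(-1670\right) = 1670$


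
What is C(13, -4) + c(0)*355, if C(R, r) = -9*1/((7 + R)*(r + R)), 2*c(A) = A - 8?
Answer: -28401/20 ≈ -1420.1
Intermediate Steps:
c(A) = -4 + A/2 (c(A) = (A - 8)/2 = (-8 + A)/2 = -4 + A/2)
C(R, r) = -9/((7 + R)*(R + r)) (C(R, r) = -9*1/((7 + R)*(R + r)) = -9/((7 + R)*(R + r)))
C(13, -4) + c(0)*355 = -9/(13**2 + 7*13 + 7*(-4) + 13*(-4)) + (-4 + (1/2)*0)*355 = -9/(169 + 91 - 28 - 52) + (-4 + 0)*355 = -9/180 - 4*355 = -9*1/180 - 1420 = -1/20 - 1420 = -28401/20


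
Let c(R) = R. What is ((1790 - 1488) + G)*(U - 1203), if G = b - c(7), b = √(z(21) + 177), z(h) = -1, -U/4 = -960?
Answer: 777915 + 10548*√11 ≈ 8.1290e+5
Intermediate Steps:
U = 3840 (U = -4*(-960) = 3840)
b = 4*√11 (b = √(-1 + 177) = √176 = 4*√11 ≈ 13.266)
G = -7 + 4*√11 (G = 4*√11 - 1*7 = 4*√11 - 7 = -7 + 4*√11 ≈ 6.2665)
((1790 - 1488) + G)*(U - 1203) = ((1790 - 1488) + (-7 + 4*√11))*(3840 - 1203) = (302 + (-7 + 4*√11))*2637 = (295 + 4*√11)*2637 = 777915 + 10548*√11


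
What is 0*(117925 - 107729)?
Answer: 0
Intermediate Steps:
0*(117925 - 107729) = 0*10196 = 0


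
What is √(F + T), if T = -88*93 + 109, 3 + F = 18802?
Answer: 2*√2681 ≈ 103.56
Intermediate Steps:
F = 18799 (F = -3 + 18802 = 18799)
T = -8075 (T = -8184 + 109 = -8075)
√(F + T) = √(18799 - 8075) = √10724 = 2*√2681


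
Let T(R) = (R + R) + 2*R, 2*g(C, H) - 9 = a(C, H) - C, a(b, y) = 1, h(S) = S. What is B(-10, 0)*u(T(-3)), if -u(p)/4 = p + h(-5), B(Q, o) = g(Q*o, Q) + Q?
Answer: -340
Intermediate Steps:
g(C, H) = 5 - C/2 (g(C, H) = 9/2 + (1 - C)/2 = 9/2 + (½ - C/2) = 5 - C/2)
T(R) = 4*R (T(R) = 2*R + 2*R = 4*R)
B(Q, o) = 5 + Q - Q*o/2 (B(Q, o) = (5 - Q*o/2) + Q = 5 + Q - Q*o/2)
u(p) = 20 - 4*p (u(p) = -4*(p - 5) = -4*(-5 + p) = 20 - 4*p)
B(-10, 0)*u(T(-3)) = (5 - 10 - ½*(-10)*0)*(20 - 16*(-3)) = (5 - 10 + 0)*(20 - 4*(-12)) = -5*(20 + 48) = -5*68 = -340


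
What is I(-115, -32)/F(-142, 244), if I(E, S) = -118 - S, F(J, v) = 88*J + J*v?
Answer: 43/23572 ≈ 0.0018242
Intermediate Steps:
I(-115, -32)/F(-142, 244) = (-118 - 1*(-32))/((-142*(88 + 244))) = (-118 + 32)/((-142*332)) = -86/(-47144) = -86*(-1/47144) = 43/23572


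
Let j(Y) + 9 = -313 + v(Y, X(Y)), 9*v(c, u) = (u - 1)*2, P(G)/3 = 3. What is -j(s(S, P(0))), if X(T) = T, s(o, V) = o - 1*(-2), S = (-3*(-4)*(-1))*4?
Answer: 2992/9 ≈ 332.44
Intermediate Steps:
P(G) = 9 (P(G) = 3*3 = 9)
S = -48 (S = (12*(-1))*4 = -12*4 = -48)
s(o, V) = 2 + o (s(o, V) = o + 2 = 2 + o)
v(c, u) = -2/9 + 2*u/9 (v(c, u) = ((u - 1)*2)/9 = ((-1 + u)*2)/9 = (-2 + 2*u)/9 = -2/9 + 2*u/9)
j(Y) = -2900/9 + 2*Y/9 (j(Y) = -9 + (-313 + (-2/9 + 2*Y/9)) = -9 + (-2819/9 + 2*Y/9) = -2900/9 + 2*Y/9)
-j(s(S, P(0))) = -(-2900/9 + 2*(2 - 48)/9) = -(-2900/9 + (2/9)*(-46)) = -(-2900/9 - 92/9) = -1*(-2992/9) = 2992/9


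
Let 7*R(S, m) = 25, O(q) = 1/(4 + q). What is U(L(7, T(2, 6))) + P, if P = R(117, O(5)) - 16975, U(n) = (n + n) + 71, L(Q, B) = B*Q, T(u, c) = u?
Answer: -118107/7 ≈ -16872.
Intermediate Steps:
U(n) = 71 + 2*n (U(n) = 2*n + 71 = 71 + 2*n)
R(S, m) = 25/7 (R(S, m) = (1/7)*25 = 25/7)
P = -118800/7 (P = 25/7 - 16975 = -118800/7 ≈ -16971.)
U(L(7, T(2, 6))) + P = (71 + 2*(2*7)) - 118800/7 = (71 + 2*14) - 118800/7 = (71 + 28) - 118800/7 = 99 - 118800/7 = -118107/7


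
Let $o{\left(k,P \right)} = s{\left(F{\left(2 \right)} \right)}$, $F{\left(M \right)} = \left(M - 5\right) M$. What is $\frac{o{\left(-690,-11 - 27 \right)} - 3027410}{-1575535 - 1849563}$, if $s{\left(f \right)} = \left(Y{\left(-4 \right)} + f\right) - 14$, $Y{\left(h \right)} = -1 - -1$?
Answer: $\frac{1513715}{1712549} \approx 0.8839$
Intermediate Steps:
$Y{\left(h \right)} = 0$ ($Y{\left(h \right)} = -1 + 1 = 0$)
$F{\left(M \right)} = M \left(-5 + M\right)$ ($F{\left(M \right)} = \left(-5 + M\right) M = M \left(-5 + M\right)$)
$s{\left(f \right)} = -14 + f$ ($s{\left(f \right)} = \left(0 + f\right) - 14 = f - 14 = -14 + f$)
$o{\left(k,P \right)} = -20$ ($o{\left(k,P \right)} = -14 + 2 \left(-5 + 2\right) = -14 + 2 \left(-3\right) = -14 - 6 = -20$)
$\frac{o{\left(-690,-11 - 27 \right)} - 3027410}{-1575535 - 1849563} = \frac{-20 - 3027410}{-1575535 - 1849563} = - \frac{3027430}{-3425098} = \left(-3027430\right) \left(- \frac{1}{3425098}\right) = \frac{1513715}{1712549}$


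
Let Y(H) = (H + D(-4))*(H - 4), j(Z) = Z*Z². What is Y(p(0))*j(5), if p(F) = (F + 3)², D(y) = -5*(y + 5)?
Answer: 2500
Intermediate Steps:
D(y) = -25 - 5*y (D(y) = -5*(5 + y) = -25 - 5*y)
p(F) = (3 + F)²
j(Z) = Z³
Y(H) = (-5 + H)*(-4 + H) (Y(H) = (H + (-25 - 5*(-4)))*(H - 4) = (H + (-25 + 20))*(-4 + H) = (H - 5)*(-4 + H) = (-5 + H)*(-4 + H))
Y(p(0))*j(5) = (20 + ((3 + 0)²)² - 9*(3 + 0)²)*5³ = (20 + (3²)² - 9*3²)*125 = (20 + 9² - 9*9)*125 = (20 + 81 - 81)*125 = 20*125 = 2500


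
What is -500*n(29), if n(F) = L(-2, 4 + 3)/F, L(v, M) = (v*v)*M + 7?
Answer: -17500/29 ≈ -603.45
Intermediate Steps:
L(v, M) = 7 + M*v² (L(v, M) = v²*M + 7 = M*v² + 7 = 7 + M*v²)
n(F) = 35/F (n(F) = (7 + (4 + 3)*(-2)²)/F = (7 + 7*4)/F = (7 + 28)/F = 35/F)
-500*n(29) = -17500/29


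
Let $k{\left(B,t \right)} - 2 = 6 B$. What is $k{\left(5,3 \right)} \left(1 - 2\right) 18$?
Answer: $-576$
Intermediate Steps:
$k{\left(B,t \right)} = 2 + 6 B$
$k{\left(5,3 \right)} \left(1 - 2\right) 18 = \left(2 + 6 \cdot 5\right) \left(1 - 2\right) 18 = \left(2 + 30\right) \left(1 - 2\right) 18 = 32 \left(-1\right) 18 = \left(-32\right) 18 = -576$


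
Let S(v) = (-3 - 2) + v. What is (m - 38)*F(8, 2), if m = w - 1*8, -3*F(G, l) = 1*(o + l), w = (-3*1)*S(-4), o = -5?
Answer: -19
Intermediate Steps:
S(v) = -5 + v
w = 27 (w = (-3*1)*(-5 - 4) = -3*(-9) = 27)
F(G, l) = 5/3 - l/3 (F(G, l) = -(-5 + l)/3 = 5/3 - l/3)
m = 19 (m = 27 - 1*8 = 27 - 8 = 19)
(m - 38)*F(8, 2) = (19 - 38)*(5/3 - ⅓*2) = -19*(5/3 - ⅔) = -19*1 = -19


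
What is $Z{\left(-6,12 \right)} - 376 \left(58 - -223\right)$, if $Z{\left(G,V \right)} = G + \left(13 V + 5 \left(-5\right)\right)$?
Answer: $-105531$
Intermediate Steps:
$Z{\left(G,V \right)} = -25 + G + 13 V$ ($Z{\left(G,V \right)} = G + \left(13 V - 25\right) = G + \left(-25 + 13 V\right) = -25 + G + 13 V$)
$Z{\left(-6,12 \right)} - 376 \left(58 - -223\right) = \left(-25 - 6 + 13 \cdot 12\right) - 376 \left(58 - -223\right) = \left(-25 - 6 + 156\right) - 376 \left(58 + 223\right) = 125 - 105656 = -105531$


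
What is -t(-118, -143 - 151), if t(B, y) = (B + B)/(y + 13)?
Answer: -236/281 ≈ -0.83986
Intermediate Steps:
t(B, y) = 2*B/(13 + y) (t(B, y) = (2*B)/(13 + y) = 2*B/(13 + y))
-t(-118, -143 - 151) = -2*(-118)/(13 + (-143 - 151)) = -2*(-118)/(13 - 294) = -2*(-118)/(-281) = -2*(-118)*(-1)/281 = -1*236/281 = -236/281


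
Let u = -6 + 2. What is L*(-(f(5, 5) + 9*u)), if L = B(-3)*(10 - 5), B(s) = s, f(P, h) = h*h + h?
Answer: -90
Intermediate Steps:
f(P, h) = h + h² (f(P, h) = h² + h = h + h²)
u = -4
L = -15 (L = -3*(10 - 5) = -3*5 = -15)
L*(-(f(5, 5) + 9*u)) = -(-15)*(5*(1 + 5) + 9*(-4)) = -(-15)*(5*6 - 36) = -(-15)*(30 - 36) = -(-15)*(-6) = -15*6 = -90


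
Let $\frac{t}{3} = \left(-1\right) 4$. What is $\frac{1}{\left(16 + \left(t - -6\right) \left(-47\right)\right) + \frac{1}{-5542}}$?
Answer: $\frac{5542}{1651515} \approx 0.0033557$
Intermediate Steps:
$t = -12$ ($t = 3 \left(\left(-1\right) 4\right) = 3 \left(-4\right) = -12$)
$\frac{1}{\left(16 + \left(t - -6\right) \left(-47\right)\right) + \frac{1}{-5542}} = \frac{1}{\left(16 + \left(-12 - -6\right) \left(-47\right)\right) + \frac{1}{-5542}} = \frac{1}{\left(16 + \left(-12 + 6\right) \left(-47\right)\right) - \frac{1}{5542}} = \frac{1}{\left(16 - -282\right) - \frac{1}{5542}} = \frac{1}{\left(16 + 282\right) - \frac{1}{5542}} = \frac{1}{298 - \frac{1}{5542}} = \frac{1}{\frac{1651515}{5542}} = \frac{5542}{1651515}$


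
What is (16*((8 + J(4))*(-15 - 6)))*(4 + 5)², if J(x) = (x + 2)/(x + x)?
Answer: -238140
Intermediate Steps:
J(x) = (2 + x)/(2*x) (J(x) = (2 + x)/((2*x)) = (2 + x)*(1/(2*x)) = (2 + x)/(2*x))
(16*((8 + J(4))*(-15 - 6)))*(4 + 5)² = (16*((8 + (½)*(2 + 4)/4)*(-15 - 6)))*(4 + 5)² = (16*((8 + (½)*(¼)*6)*(-21)))*9² = (16*((8 + ¾)*(-21)))*81 = (16*((35/4)*(-21)))*81 = (16*(-735/4))*81 = -2940*81 = -238140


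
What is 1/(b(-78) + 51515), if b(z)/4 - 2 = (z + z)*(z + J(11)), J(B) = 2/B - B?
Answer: 11/1176401 ≈ 9.3506e-6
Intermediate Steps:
J(B) = -B + 2/B
b(z) = 8 + 8*z*(-119/11 + z) (b(z) = 8 + 4*((z + z)*(z + (-1*11 + 2/11))) = 8 + 4*((2*z)*(z + (-11 + 2*(1/11)))) = 8 + 4*((2*z)*(z + (-11 + 2/11))) = 8 + 4*((2*z)*(z - 119/11)) = 8 + 4*((2*z)*(-119/11 + z)) = 8 + 4*(2*z*(-119/11 + z)) = 8 + 8*z*(-119/11 + z))
1/(b(-78) + 51515) = 1/((8 + 8*(-78)² - 952/11*(-78)) + 51515) = 1/((8 + 8*6084 + 74256/11) + 51515) = 1/((8 + 48672 + 74256/11) + 51515) = 1/(609736/11 + 51515) = 1/(1176401/11) = 11/1176401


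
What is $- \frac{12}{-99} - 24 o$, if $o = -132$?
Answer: $\frac{104548}{33} \approx 3168.1$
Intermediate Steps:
$- \frac{12}{-99} - 24 o = - \frac{12}{-99} - -3168 = \left(-12\right) \left(- \frac{1}{99}\right) + 3168 = \frac{4}{33} + 3168 = \frac{104548}{33}$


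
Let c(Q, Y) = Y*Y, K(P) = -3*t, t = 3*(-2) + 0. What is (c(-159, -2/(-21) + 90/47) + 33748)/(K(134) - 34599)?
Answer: -32880191668/33687738189 ≈ -0.97603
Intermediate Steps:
t = -6 (t = -6 + 0 = -6)
K(P) = 18 (K(P) = -3*(-6) = 18)
c(Q, Y) = Y**2
(c(-159, -2/(-21) + 90/47) + 33748)/(K(134) - 34599) = ((-2/(-21) + 90/47)**2 + 33748)/(18 - 34599) = ((-2*(-1/21) + 90*(1/47))**2 + 33748)/(-34581) = ((2/21 + 90/47)**2 + 33748)*(-1/34581) = ((1984/987)**2 + 33748)*(-1/34581) = (3936256/974169 + 33748)*(-1/34581) = (32880191668/974169)*(-1/34581) = -32880191668/33687738189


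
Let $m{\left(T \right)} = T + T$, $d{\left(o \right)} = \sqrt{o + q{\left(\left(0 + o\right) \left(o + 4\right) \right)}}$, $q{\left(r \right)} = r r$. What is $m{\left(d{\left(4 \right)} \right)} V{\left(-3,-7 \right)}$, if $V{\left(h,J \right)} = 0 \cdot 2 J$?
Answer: $0$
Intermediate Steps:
$V{\left(h,J \right)} = 0$ ($V{\left(h,J \right)} = 0 J = 0$)
$q{\left(r \right)} = r^{2}$
$d{\left(o \right)} = \sqrt{o + o^{2} \left(4 + o\right)^{2}}$ ($d{\left(o \right)} = \sqrt{o + \left(\left(0 + o\right) \left(o + 4\right)\right)^{2}} = \sqrt{o + \left(o \left(4 + o\right)\right)^{2}} = \sqrt{o + o^{2} \left(4 + o\right)^{2}}$)
$m{\left(T \right)} = 2 T$
$m{\left(d{\left(4 \right)} \right)} V{\left(-3,-7 \right)} = 2 \sqrt{4 \left(1 + 4 \left(4 + 4\right)^{2}\right)} 0 = 2 \sqrt{4 \left(1 + 4 \cdot 8^{2}\right)} 0 = 2 \sqrt{4 \left(1 + 4 \cdot 64\right)} 0 = 2 \sqrt{4 \left(1 + 256\right)} 0 = 2 \sqrt{4 \cdot 257} \cdot 0 = 2 \sqrt{1028} \cdot 0 = 2 \cdot 2 \sqrt{257} \cdot 0 = 4 \sqrt{257} \cdot 0 = 0$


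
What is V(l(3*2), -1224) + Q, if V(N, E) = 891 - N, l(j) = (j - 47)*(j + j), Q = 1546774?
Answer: 1548157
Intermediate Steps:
l(j) = 2*j*(-47 + j) (l(j) = (-47 + j)*(2*j) = 2*j*(-47 + j))
V(l(3*2), -1224) + Q = (891 - 2*3*2*(-47 + 3*2)) + 1546774 = (891 - 2*6*(-47 + 6)) + 1546774 = (891 - 2*6*(-41)) + 1546774 = (891 - 1*(-492)) + 1546774 = (891 + 492) + 1546774 = 1383 + 1546774 = 1548157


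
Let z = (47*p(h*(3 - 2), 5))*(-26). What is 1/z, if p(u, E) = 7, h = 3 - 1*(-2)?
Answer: -1/8554 ≈ -0.00011690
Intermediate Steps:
h = 5 (h = 3 + 2 = 5)
z = -8554 (z = (47*7)*(-26) = 329*(-26) = -8554)
1/z = 1/(-8554) = -1/8554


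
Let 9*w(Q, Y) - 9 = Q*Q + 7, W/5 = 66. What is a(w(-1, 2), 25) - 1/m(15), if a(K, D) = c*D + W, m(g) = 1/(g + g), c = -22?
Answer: -250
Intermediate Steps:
W = 330 (W = 5*66 = 330)
m(g) = 1/(2*g)
w(Q, Y) = 16/9 + Q²/9 (w(Q, Y) = 1 + (Q*Q + 7)/9 = 1 + (Q² + 7)/9 = 1 + (7 + Q²)/9 = 1 + (7/9 + Q²/9) = 16/9 + Q²/9)
a(K, D) = 330 - 22*D (a(K, D) = -22*D + 330 = 330 - 22*D)
a(w(-1, 2), 25) - 1/m(15) = (330 - 22*25) - 1/((½)/15) = (330 - 550) - 1/((½)*(1/15)) = -220 - 1/1/30 = -220 - 1*30 = -220 - 30 = -250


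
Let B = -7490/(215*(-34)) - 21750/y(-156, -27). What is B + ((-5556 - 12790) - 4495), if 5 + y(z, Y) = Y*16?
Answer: -7280262364/319447 ≈ -22790.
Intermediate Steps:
y(z, Y) = -5 + 16*Y (y(z, Y) = -5 + Y*16 = -5 + 16*Y)
B = 16226563/319447 (B = -7490/(215*(-34)) - 21750/(-5 + 16*(-27)) = -7490/(-7310) - 21750/(-5 - 432) = -7490*(-1/7310) - 21750/(-437) = 749/731 - 21750*(-1/437) = 749/731 + 21750/437 = 16226563/319447 ≈ 50.796)
B + ((-5556 - 12790) - 4495) = 16226563/319447 + ((-5556 - 12790) - 4495) = 16226563/319447 + (-18346 - 4495) = 16226563/319447 - 22841 = -7280262364/319447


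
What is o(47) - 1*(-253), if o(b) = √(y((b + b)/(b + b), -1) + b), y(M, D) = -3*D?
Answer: 253 + 5*√2 ≈ 260.07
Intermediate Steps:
o(b) = √(3 + b) (o(b) = √(-3*(-1) + b) = √(3 + b))
o(47) - 1*(-253) = √(3 + 47) - 1*(-253) = √50 + 253 = 5*√2 + 253 = 253 + 5*√2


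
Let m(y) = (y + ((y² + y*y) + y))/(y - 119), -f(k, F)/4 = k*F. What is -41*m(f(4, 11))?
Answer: 505120/59 ≈ 8561.4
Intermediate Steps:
f(k, F) = -4*F*k (f(k, F) = -4*k*F = -4*F*k)
m(y) = (2*y + 2*y²)/(-119 + y) (m(y) = (y + ((y² + y²) + y))/(-119 + y) = (y + (2*y² + y))/(-119 + y) = (y + (y + 2*y²))/(-119 + y) = (2*y + 2*y²)/(-119 + y))
-41*m(f(4, 11)) = -82*(-4*11*4)*(1 - 4*11*4)/(-119 - 4*11*4) = -82*(-176)*(1 - 176)/(-119 - 176) = -82*(-176)*(-175)/(-295) = -82*(-176)*(-1)*(-175)/295 = -41*(-12320/59) = 505120/59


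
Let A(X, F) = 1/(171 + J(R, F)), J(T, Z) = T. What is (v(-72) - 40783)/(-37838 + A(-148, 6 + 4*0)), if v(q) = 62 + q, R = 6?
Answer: 7220361/6697325 ≈ 1.0781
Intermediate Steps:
A(X, F) = 1/177 (A(X, F) = 1/(171 + 6) = 1/177)
(v(-72) - 40783)/(-37838 + A(-148, 6 + 4*0)) = ((62 - 72) - 40783)/(-37838 + 1/177) = (-10 - 40783)/(-6697325/177) = -40793*(-177/6697325) = 7220361/6697325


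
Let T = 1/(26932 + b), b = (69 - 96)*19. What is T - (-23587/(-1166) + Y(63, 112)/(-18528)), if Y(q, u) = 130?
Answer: -2885400873379/142686694128 ≈ -20.222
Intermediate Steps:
b = -513 (b = -27*19 = -513)
T = 1/26419 (T = 1/(26932 - 513) = 1/26419 ≈ 3.7852e-5)
T - (-23587/(-1166) + Y(63, 112)/(-18528)) = 1/26419 - (-23587/(-1166) + 130/(-18528)) = 1/26419 - (-23587*(-1/1166) + 130*(-1/18528)) = 1/26419 - (23587/1166 - 65/9264) = 1/26419 - 1*109217089/5400912 = 1/26419 - 109217089/5400912 = -2885400873379/142686694128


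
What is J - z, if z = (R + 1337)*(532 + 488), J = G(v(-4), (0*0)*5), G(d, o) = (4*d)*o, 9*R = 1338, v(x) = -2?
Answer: -1515380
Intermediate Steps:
R = 446/3 (R = (⅑)*1338 = 446/3 ≈ 148.67)
G(d, o) = 4*d*o
J = 0 (J = 4*(-2)*((0*0)*5) = 4*(-2)*(0*5) = 4*(-2)*0 = 0)
z = 1515380 (z = (446/3 + 1337)*(532 + 488) = (4457/3)*1020 = 1515380)
J - z = 0 - 1*1515380 = 0 - 1515380 = -1515380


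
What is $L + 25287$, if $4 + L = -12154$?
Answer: $13129$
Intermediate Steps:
$L = -12158$ ($L = -4 - 12154 = -12158$)
$L + 25287 = -12158 + 25287 = 13129$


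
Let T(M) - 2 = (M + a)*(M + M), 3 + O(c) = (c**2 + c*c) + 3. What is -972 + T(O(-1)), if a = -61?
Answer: -1206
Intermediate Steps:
O(c) = 2*c**2 (O(c) = -3 + ((c**2 + c*c) + 3) = -3 + ((c**2 + c**2) + 3) = -3 + (2*c**2 + 3) = -3 + (3 + 2*c**2) = 2*c**2)
T(M) = 2 + 2*M*(-61 + M) (T(M) = 2 + (M - 61)*(M + M) = 2 + (-61 + M)*(2*M) = 2 + 2*M*(-61 + M))
-972 + T(O(-1)) = -972 + (2 - 244*(-1)**2 + 2*(2*(-1)**2)**2) = -972 + (2 - 244 + 2*(2*1)**2) = -972 + (2 - 122*2 + 2*2**2) = -972 + (2 - 244 + 2*4) = -972 + (2 - 244 + 8) = -972 - 234 = -1206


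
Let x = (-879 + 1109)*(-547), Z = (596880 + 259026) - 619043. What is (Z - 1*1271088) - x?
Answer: -908415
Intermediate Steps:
Z = 236863 (Z = 855906 - 619043 = 236863)
x = -125810 (x = 230*(-547) = -125810)
(Z - 1*1271088) - x = (236863 - 1*1271088) - 1*(-125810) = (236863 - 1271088) + 125810 = -1034225 + 125810 = -908415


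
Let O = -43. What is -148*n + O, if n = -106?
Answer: 15645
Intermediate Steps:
-148*n + O = -148*(-106) - 43 = 15688 - 43 = 15645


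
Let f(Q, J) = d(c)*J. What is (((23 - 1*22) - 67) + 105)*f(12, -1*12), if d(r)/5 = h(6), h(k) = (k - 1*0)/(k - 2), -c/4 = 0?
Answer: -3510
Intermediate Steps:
c = 0 (c = -4*0 = 0)
h(k) = k/(-2 + k) (h(k) = (k + 0)/(-2 + k) = k/(-2 + k))
d(r) = 15/2 (d(r) = 5*(6/(-2 + 6)) = 5*(6/4) = 5*(6*(¼)) = 5*(3/2) = 15/2)
f(Q, J) = 15*J/2
(((23 - 1*22) - 67) + 105)*f(12, -1*12) = (((23 - 1*22) - 67) + 105)*(15*(-1*12)/2) = (((23 - 22) - 67) + 105)*((15/2)*(-12)) = ((1 - 67) + 105)*(-90) = (-66 + 105)*(-90) = 39*(-90) = -3510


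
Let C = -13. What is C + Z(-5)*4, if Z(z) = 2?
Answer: -5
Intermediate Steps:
C + Z(-5)*4 = -13 + 2*4 = -13 + 8 = -5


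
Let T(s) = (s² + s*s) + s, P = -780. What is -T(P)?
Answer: -1216020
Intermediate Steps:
T(s) = s + 2*s² (T(s) = (s² + s²) + s = 2*s² + s = s + 2*s²)
-T(P) = -(-780)*(1 + 2*(-780)) = -(-780)*(1 - 1560) = -(-780)*(-1559) = -1*1216020 = -1216020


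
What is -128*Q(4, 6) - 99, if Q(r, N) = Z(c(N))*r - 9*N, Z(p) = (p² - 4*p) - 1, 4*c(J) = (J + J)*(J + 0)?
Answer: -121699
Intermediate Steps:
c(J) = J²/2 (c(J) = ((J + J)*(J + 0))/4 = ((2*J)*J)/4 = (2*J²)/4 = J²/2)
Z(p) = -1 + p² - 4*p
Q(r, N) = -9*N + r*(-1 - 2*N² + N⁴/4) (Q(r, N) = (-1 + (N²/2)² - 2*N²)*r - 9*N = (-1 + N⁴/4 - 2*N²)*r - 9*N = (-1 - 2*N² + N⁴/4)*r - 9*N = r*(-1 - 2*N² + N⁴/4) - 9*N = -9*N + r*(-1 - 2*N² + N⁴/4))
-128*Q(4, 6) - 99 = -128*(-9*6 - ¼*4*(4 - 1*6⁴ + 8*6²)) - 99 = -128*(-54 - ¼*4*(4 - 1*1296 + 8*36)) - 99 = -128*(-54 - ¼*4*(4 - 1296 + 288)) - 99 = -128*(-54 - ¼*4*(-1004)) - 99 = -128*(-54 + 1004) - 99 = -128*950 - 99 = -121600 - 99 = -121699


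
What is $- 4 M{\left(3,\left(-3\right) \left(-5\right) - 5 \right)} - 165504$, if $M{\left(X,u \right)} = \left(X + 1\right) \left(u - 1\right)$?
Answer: $-165648$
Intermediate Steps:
$M{\left(X,u \right)} = \left(1 + X\right) \left(-1 + u\right)$
$- 4 M{\left(3,\left(-3\right) \left(-5\right) - 5 \right)} - 165504 = - 4 \left(-1 - -10 - 3 + 3 \left(\left(-3\right) \left(-5\right) - 5\right)\right) - 165504 = - 4 \left(-1 + \left(15 - 5\right) - 3 + 3 \left(15 - 5\right)\right) - 165504 = - 4 \left(-1 + 10 - 3 + 3 \cdot 10\right) - 165504 = - 4 \left(-1 + 10 - 3 + 30\right) - 165504 = \left(-4\right) 36 - 165504 = -144 - 165504 = -165648$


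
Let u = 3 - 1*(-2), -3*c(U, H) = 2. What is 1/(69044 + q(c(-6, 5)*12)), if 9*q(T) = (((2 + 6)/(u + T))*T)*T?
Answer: 27/1863676 ≈ 1.4487e-5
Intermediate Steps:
c(U, H) = -2/3 (c(U, H) = -1/3*2 = -2/3)
u = 5 (u = 3 + 2 = 5)
q(T) = 8*T**2/(9*(5 + T)) (q(T) = ((((2 + 6)/(5 + T))*T)*T)/9 = (((8/(5 + T))*T)*T)/9 = ((8*T/(5 + T))*T)/9 = (8*T**2/(5 + T))/9 = 8*T**2/(9*(5 + T)))
1/(69044 + q(c(-6, 5)*12)) = 1/(69044 + 8*(-2/3*12)**2/(9*(5 - 2/3*12))) = 1/(69044 + (8/9)*(-8)**2/(5 - 8)) = 1/(69044 + (8/9)*64/(-3)) = 1/(69044 + (8/9)*64*(-1/3)) = 1/(69044 - 512/27) = 1/(1863676/27) = 27/1863676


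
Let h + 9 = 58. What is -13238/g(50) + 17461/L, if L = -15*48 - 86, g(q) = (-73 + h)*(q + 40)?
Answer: -6761483/435240 ≈ -15.535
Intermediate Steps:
h = 49 (h = -9 + 58 = 49)
g(q) = -960 - 24*q (g(q) = (-73 + 49)*(q + 40) = -24*(40 + q) = -960 - 24*q)
L = -806 (L = -720 - 86 = -806)
-13238/g(50) + 17461/L = -13238/(-960 - 24*50) + 17461/(-806) = -13238/(-960 - 1200) + 17461*(-1/806) = -13238/(-2160) - 17461/806 = -13238*(-1/2160) - 17461/806 = 6619/1080 - 17461/806 = -6761483/435240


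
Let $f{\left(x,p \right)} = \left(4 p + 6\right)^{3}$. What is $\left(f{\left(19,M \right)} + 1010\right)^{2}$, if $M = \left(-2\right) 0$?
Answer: $1503076$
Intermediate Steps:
$M = 0$
$f{\left(x,p \right)} = \left(6 + 4 p\right)^{3}$
$\left(f{\left(19,M \right)} + 1010\right)^{2} = \left(8 \left(3 + 2 \cdot 0\right)^{3} + 1010\right)^{2} = \left(8 \left(3 + 0\right)^{3} + 1010\right)^{2} = \left(8 \cdot 3^{3} + 1010\right)^{2} = \left(8 \cdot 27 + 1010\right)^{2} = \left(216 + 1010\right)^{2} = 1226^{2} = 1503076$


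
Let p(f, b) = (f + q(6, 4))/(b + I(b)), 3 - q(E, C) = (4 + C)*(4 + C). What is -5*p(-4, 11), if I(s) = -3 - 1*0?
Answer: 325/8 ≈ 40.625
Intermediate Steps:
q(E, C) = 3 - (4 + C)² (q(E, C) = 3 - (4 + C)*(4 + C) = 3 - (4 + C)²)
I(s) = -3 (I(s) = -3 + 0 = -3)
p(f, b) = (-61 + f)/(-3 + b) (p(f, b) = (f + (3 - (4 + 4)²))/(b - 3) = (f + (3 - 1*8²))/(-3 + b) = (f + (3 - 1*64))/(-3 + b) = (f + (3 - 64))/(-3 + b) = (f - 61)/(-3 + b) = (-61 + f)/(-3 + b))
-5*p(-4, 11) = -5*(-61 - 4)/(-3 + 11) = -5*(-65)/8 = -5*(-65/8) = 325/8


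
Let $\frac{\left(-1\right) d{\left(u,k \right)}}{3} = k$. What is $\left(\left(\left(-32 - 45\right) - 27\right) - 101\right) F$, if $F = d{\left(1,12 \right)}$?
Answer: $7380$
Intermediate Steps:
$d{\left(u,k \right)} = - 3 k$
$F = -36$ ($F = \left(-3\right) 12 = -36$)
$\left(\left(\left(-32 - 45\right) - 27\right) - 101\right) F = \left(\left(\left(-32 - 45\right) - 27\right) - 101\right) \left(-36\right) = \left(\left(-77 - 27\right) - 101\right) \left(-36\right) = \left(-104 - 101\right) \left(-36\right) = \left(-205\right) \left(-36\right) = 7380$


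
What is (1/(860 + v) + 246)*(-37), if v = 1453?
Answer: -21052963/2313 ≈ -9102.0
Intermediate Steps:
(1/(860 + v) + 246)*(-37) = (1/(860 + 1453) + 246)*(-37) = (1/2313 + 246)*(-37) = (568999/2313)*(-37) = -21052963/2313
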